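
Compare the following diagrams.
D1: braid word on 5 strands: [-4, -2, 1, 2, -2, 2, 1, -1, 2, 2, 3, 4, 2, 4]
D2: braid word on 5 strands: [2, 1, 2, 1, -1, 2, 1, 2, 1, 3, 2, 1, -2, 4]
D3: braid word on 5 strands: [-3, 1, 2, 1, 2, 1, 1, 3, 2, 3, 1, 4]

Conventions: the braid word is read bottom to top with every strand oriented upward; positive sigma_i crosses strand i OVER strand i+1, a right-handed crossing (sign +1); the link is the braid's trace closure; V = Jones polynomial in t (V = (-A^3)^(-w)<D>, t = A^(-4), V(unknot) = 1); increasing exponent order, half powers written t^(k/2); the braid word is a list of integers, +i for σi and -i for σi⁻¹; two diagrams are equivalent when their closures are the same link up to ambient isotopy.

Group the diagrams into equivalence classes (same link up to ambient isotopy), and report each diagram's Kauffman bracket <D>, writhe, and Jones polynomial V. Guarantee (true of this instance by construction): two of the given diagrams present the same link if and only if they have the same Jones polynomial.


equivalence classes: {D1} | {D2, D3}
D1 (bracket -A^2 + A^6 + A^14; 14 crossings at w = +6): V = t + t^3 - t^4
D2 (bracket -A^-2 + A^10 + A^18; 14 crossings at w = +10): V = t^3 + t^5 - t^8
D3 (bracket -A^-2 + A^10 + A^18; 12 crossings at w = +10): V = t^3 + t^5 - t^8
key observation: 2 values of V(t) split the 3 diagrams


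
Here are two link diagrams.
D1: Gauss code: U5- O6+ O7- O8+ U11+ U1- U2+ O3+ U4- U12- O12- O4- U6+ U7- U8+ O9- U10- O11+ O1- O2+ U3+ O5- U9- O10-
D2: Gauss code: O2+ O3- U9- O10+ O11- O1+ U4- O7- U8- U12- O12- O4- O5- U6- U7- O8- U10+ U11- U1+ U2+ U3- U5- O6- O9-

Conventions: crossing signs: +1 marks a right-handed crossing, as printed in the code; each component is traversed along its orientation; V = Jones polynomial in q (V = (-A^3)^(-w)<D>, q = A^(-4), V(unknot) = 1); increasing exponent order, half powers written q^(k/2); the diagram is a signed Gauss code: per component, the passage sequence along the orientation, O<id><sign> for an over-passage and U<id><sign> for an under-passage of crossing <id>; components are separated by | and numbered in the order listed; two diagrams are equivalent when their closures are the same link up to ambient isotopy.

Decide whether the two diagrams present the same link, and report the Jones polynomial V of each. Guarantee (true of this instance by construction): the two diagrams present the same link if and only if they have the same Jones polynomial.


equivalent: no
V(D1) = -q^-3 + 2q^-2 - 2q^-1 + 3 - 2q + 2q^2 - q^3  (w -2, c 12, <D> = -A^-18 + 2A^-14 - 2A^-10 + 3A^-6 - 2A^-2 + 2A^2 - A^6)
V(D2) = -q^-6 + q^-5 - q^-4 + 2q^-3 - q^-2 + q^-1  [12 crossings, <D> = A^-14 - A^-10 + 2A^-6 - A^-2 + A^2 - A^6, w = -6]
key observation: comparing 2 Jones polynomials yields 2 groups


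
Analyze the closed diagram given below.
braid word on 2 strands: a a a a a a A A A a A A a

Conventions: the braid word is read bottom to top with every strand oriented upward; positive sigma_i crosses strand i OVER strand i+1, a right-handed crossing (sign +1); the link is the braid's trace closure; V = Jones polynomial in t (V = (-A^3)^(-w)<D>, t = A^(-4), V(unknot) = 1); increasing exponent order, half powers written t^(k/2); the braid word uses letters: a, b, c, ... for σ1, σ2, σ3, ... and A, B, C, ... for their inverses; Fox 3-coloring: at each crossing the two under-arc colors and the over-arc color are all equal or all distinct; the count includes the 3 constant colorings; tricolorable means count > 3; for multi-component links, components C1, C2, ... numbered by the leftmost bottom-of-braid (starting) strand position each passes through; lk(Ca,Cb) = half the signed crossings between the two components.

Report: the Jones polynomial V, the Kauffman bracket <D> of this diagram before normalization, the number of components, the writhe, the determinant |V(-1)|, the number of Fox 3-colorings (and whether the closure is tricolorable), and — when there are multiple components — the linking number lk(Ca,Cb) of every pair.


Jones polynomial: V(t) = t + t^3 - t^4
<D> = A^-7 - A^-3 - A^5; writhe +3
components 1, writhe +3 (13 crossings)
3-colorings: 9 of 3^13, det 3 — tricolorable
note: w = +3 (over 13 crossings) is diagram-only; (-A^3)^(-3) removes it from V


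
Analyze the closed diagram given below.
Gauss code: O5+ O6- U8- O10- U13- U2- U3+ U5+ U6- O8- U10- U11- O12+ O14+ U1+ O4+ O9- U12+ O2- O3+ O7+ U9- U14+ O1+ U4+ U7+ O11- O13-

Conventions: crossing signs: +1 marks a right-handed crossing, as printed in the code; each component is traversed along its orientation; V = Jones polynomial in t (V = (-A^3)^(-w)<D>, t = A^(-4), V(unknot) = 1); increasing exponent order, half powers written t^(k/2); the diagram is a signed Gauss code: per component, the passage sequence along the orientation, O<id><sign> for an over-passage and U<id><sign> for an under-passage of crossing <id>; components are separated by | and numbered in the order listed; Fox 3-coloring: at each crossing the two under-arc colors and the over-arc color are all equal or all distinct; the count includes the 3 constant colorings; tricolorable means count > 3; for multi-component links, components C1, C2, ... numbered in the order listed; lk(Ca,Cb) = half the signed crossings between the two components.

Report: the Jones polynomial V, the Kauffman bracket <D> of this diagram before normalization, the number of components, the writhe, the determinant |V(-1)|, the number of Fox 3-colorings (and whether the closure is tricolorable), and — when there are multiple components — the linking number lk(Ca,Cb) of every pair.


V = -t^-3 + 2t^-2 - 3t^-1 + 4 - 3t + 4t^2 - 2t^3 + t^4 - t^5
<D> = -A^-20 + A^-16 - 2A^-12 + 4A^-8 - 3A^-4 + 4 - 3A^4 + 2A^8 - A^12 (w = 0)
1 component over 14 crossings, w = 0
9 Fox colorings among 3^14, |V(-1)| = 21: tricolorable
why: |V(-1)| = 21: so tricolorable, since 3 divides 21


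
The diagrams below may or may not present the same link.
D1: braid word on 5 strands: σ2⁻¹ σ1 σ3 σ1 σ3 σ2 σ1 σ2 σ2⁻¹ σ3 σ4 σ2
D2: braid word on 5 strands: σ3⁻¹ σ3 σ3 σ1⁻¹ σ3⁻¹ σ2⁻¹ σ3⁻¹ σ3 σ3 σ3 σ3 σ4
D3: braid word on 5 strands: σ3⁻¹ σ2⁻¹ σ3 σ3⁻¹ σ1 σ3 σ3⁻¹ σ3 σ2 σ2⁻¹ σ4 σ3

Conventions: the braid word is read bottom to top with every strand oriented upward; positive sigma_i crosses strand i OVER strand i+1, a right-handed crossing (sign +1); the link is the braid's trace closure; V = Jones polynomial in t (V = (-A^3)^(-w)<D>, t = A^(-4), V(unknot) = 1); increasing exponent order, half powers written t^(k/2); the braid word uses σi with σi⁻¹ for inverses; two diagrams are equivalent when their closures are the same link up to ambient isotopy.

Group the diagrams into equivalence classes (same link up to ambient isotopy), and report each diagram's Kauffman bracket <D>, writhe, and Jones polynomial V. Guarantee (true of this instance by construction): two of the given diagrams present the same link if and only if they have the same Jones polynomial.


grouping into links: {D1} | {D2} | {D3}
V(D1) = t^2 + 2t^4 - 2t^5 + t^6 - 2t^7 + t^8  (w +8, c 12, <D> = A^-8 - 2A^-4 + 1 - 2A^4 + 2A^8 + A^16)
V(D2) = t + t^3 - t^4  [12 crossings, <D> = -A^-10 + A^-6 + A^2, w = +2]
V(D3) = 1  (w +2, c 12, <D> = A^6)
key observation: V(t) takes 3 values over 3 diagrams, fixing the grouping


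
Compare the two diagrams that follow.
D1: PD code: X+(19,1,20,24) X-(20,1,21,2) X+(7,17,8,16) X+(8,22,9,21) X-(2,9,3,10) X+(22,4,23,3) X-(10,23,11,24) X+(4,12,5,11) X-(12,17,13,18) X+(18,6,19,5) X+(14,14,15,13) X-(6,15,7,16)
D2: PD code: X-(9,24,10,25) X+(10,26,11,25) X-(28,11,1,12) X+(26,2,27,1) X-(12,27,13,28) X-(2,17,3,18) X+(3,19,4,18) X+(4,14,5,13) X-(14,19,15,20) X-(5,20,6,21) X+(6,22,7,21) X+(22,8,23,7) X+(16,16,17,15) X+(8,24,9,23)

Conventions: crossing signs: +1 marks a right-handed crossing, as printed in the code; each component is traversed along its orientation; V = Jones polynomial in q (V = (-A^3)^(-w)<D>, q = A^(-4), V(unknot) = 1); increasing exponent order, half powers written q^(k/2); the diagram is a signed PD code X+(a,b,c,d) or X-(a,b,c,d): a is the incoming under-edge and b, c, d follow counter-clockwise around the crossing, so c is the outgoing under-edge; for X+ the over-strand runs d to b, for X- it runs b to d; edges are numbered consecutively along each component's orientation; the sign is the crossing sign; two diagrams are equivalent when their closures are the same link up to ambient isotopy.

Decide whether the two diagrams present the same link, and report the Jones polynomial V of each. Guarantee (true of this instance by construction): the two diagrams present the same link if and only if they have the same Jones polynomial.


same link: yes
V(D1) = q^-1 - 1 + 2q - 2q^2 + 2q^3 - 2q^4 + q^5  [12 crossings, <D> = A^-14 - 2A^-10 + 2A^-6 - 2A^-2 + 2A^2 - A^6 + A^10, w = +2]
V(D2) = q^-1 - 1 + 2q - 2q^2 + 2q^3 - 2q^4 + q^5  (w +2, c 14, <D> = A^-14 - 2A^-10 + 2A^-6 - 2A^-2 + 2A^2 - A^6 + A^10)
note: from 12 to 14 crossings by R-moves: one link, two diagrams


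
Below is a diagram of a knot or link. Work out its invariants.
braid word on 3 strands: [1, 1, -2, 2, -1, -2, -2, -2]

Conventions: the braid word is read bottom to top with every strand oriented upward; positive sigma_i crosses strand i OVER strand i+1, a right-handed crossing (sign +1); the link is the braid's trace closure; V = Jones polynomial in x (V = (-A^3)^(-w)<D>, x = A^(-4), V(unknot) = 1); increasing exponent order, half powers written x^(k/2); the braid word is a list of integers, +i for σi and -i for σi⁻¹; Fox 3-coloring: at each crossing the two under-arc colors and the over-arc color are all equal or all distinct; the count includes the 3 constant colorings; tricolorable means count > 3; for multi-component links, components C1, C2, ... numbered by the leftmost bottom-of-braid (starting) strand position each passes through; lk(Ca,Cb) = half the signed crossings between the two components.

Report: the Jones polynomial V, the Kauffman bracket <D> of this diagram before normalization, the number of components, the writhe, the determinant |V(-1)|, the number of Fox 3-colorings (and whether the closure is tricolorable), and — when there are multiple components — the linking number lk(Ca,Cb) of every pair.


V = -x^-4 + x^-3 + x^-1
<D> = A^-2 + A^6 - A^10 (w = -2)
1 component over 8 crossings, w = -2
9 Fox colorings among 3^8, |V(-1)| = 3: tricolorable
why: the word shrinks to σ1 σ2⁻¹ σ2⁻¹ σ2⁻¹ after cancelling


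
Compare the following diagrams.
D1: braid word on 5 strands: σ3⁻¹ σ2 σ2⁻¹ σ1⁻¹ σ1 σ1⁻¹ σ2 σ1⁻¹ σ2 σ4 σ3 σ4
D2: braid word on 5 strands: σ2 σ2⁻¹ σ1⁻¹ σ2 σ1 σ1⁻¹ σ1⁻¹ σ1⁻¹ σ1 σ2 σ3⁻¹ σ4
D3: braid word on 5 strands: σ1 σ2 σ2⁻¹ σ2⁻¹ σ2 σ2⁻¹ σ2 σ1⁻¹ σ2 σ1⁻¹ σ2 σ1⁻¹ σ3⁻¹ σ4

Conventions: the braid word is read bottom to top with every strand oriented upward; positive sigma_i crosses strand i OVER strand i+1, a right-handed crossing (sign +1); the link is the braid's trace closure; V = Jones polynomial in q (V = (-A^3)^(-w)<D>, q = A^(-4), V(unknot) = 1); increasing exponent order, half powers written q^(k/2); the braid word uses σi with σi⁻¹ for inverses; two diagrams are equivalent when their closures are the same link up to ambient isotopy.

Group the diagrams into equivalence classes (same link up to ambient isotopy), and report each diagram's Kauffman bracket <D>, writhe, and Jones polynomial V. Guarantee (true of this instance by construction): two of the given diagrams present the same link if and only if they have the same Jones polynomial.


classes: {D1, D2, D3}
V(D1) = q^-2 - q^-1 + 1 - q + q^2  [12 crossings, <D> = A^-2 - A^2 + A^6 - A^10 + A^14, w = +2]
V(D2) = q^-2 - q^-1 + 1 - q + q^2  (w 0, c 12, <D> = A^-8 - A^-4 + 1 - A^4 + A^8)
V(D3) = q^-2 - q^-1 + 1 - q + q^2  (w 0, c 14, <D> = A^-8 - A^-4 + 1 - A^4 + A^8)
insight: all 3 diagrams share one V(q), hence one class


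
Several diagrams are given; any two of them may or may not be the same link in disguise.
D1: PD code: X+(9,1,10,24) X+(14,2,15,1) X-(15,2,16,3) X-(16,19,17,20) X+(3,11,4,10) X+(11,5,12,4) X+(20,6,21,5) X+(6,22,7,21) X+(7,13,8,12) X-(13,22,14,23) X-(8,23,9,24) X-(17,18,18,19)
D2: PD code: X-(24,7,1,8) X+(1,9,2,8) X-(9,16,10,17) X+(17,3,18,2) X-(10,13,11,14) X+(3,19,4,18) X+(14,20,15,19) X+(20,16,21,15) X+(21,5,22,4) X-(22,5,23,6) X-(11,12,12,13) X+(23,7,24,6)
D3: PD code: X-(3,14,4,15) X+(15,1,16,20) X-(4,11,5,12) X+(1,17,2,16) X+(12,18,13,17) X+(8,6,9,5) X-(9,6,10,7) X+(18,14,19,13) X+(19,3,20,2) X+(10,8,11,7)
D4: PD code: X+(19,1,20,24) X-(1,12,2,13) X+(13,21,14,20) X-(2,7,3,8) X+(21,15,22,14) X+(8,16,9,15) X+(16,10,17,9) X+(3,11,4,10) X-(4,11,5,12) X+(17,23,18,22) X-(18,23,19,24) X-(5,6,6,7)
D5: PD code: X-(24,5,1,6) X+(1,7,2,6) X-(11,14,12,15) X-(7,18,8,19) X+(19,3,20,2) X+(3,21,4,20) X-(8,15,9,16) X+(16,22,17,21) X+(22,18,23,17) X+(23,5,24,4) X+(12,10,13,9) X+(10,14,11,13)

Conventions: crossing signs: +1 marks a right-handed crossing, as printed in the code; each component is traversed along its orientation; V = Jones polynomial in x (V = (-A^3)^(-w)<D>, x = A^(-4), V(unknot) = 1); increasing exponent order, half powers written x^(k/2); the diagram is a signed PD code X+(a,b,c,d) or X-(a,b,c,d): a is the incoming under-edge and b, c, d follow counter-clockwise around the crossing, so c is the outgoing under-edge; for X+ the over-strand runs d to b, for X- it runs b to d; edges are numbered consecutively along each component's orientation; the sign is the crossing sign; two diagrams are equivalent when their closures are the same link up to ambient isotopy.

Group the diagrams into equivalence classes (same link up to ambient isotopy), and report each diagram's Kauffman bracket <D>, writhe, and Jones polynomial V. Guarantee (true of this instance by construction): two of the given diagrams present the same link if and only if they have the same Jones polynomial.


equivalence classes: {D1, D2, D3, D4, D5}
D1 (bracket -A^-18 + A^-14 - A^-10 + 2A^-6 - A^-2 + A^2; 12 crossings at w = +2): V = x - x^2 + 2x^3 - x^4 + x^5 - x^6
V(D2) = x - x^2 + 2x^3 - x^4 + x^5 - x^6  [12 crossings, <D> = -A^-18 + A^-14 - A^-10 + 2A^-6 - A^-2 + A^2, w = +2]
V(D3) = x - x^2 + 2x^3 - x^4 + x^5 - x^6  (w +4, c 10, <D> = -A^-12 + A^-8 - A^-4 + 2 - A^4 + A^8)
D4 (bracket -A^-18 + A^-14 - A^-10 + 2A^-6 - A^-2 + A^2; 12 crossings at w = +2): V = x - x^2 + 2x^3 - x^4 + x^5 - x^6
V(D5) = x - x^2 + 2x^3 - x^4 + x^5 - x^6  (w +4, c 12, <D> = -A^-12 + A^-8 - A^-4 + 2 - A^4 + A^8)
key observation: one V(x) for all 5 diagrams — one class (guaranteed)


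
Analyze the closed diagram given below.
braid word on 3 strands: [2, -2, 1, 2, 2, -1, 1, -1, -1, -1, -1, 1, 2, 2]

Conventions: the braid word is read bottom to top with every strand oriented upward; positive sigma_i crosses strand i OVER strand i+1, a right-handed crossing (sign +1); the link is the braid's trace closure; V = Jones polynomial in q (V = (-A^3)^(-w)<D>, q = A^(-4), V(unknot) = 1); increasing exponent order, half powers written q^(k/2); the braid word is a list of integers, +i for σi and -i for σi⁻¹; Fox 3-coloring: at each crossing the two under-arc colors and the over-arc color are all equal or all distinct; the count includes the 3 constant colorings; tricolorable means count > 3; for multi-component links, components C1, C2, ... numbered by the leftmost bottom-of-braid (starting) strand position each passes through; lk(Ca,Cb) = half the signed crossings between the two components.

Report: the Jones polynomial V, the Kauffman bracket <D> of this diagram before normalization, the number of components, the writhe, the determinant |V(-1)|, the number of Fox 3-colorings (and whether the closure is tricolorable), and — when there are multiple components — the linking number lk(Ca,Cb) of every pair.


Jones polynomial: V(q) = 2 + q^2 + q^4
<D> = A^-10 + A^-2 + 2A^6; writhe +2
components 3, writhe +2 (14 crossings)
linking number lk(C1,C2) = -1
lk(C1,C3): +1
lk(C2,C3) = +1
3-colorings: 3 of 3^14, det 4 — not tricolorable
note: summing lk over 3 pairs gives +1


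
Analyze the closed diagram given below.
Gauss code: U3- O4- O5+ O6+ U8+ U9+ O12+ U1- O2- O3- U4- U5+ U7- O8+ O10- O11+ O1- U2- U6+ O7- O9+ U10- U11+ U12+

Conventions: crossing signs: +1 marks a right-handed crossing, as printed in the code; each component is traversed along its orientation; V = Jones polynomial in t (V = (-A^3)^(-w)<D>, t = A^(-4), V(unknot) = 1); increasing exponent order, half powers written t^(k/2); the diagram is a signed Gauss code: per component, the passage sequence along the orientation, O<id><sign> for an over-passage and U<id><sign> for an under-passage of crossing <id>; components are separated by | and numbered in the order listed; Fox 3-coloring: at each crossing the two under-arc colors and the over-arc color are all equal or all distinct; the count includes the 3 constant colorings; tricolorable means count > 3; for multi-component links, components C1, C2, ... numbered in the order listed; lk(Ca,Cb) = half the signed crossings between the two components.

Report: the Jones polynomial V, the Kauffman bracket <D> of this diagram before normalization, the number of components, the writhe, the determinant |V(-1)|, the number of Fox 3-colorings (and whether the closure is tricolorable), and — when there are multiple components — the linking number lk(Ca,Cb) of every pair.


V(t) = -t^-3 + 2t^-2 - 2t^-1 + 3 - 2t + 2t^2 - t^3
bracket: -A^-12 + 2A^-8 - 2A^-4 + 3 - 2A^4 + 2A^8 - A^12, w = 0
1 component, writhe 0, over 12 crossings
det 13, colorings 3 of 3^12 — not tricolorable
observation: palindromic: swapping t for 1/t fixes V


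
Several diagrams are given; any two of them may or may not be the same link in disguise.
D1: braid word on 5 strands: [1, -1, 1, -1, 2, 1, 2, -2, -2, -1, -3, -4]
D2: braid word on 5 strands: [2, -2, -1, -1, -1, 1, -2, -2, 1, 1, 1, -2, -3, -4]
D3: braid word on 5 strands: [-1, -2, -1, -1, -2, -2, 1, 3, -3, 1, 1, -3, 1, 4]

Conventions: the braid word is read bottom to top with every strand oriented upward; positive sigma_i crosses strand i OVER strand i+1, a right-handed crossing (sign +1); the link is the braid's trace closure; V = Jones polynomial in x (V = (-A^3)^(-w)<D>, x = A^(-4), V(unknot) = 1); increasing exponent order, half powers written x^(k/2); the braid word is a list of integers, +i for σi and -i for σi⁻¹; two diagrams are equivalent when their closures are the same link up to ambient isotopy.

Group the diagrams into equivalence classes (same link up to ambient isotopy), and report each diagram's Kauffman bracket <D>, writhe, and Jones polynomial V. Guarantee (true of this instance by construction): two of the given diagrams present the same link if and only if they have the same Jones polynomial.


grouping into links: {D1} | {D2, D3}
V(D1) = 1  (w -2, c 12, <D> = A^-6)
D2 (bracket -A^-16 + 2A^-12 - A^-8 + 2A^-4 - 1 + A^4 - A^8; 14 crossings at w = -4): V = -x^-5 + x^-4 - x^-3 + 2x^-2 - x^-1 + 2 - x
V(D3) = -x^-5 + x^-4 - x^-3 + 2x^-2 - x^-1 + 2 - x  [14 crossings, <D> = -A^-10 + 2A^-6 - A^-2 + 2A^2 - A^6 + A^10 - A^14, w = -2]
why: V(x) takes 2 values over 3 diagrams, fixing the grouping


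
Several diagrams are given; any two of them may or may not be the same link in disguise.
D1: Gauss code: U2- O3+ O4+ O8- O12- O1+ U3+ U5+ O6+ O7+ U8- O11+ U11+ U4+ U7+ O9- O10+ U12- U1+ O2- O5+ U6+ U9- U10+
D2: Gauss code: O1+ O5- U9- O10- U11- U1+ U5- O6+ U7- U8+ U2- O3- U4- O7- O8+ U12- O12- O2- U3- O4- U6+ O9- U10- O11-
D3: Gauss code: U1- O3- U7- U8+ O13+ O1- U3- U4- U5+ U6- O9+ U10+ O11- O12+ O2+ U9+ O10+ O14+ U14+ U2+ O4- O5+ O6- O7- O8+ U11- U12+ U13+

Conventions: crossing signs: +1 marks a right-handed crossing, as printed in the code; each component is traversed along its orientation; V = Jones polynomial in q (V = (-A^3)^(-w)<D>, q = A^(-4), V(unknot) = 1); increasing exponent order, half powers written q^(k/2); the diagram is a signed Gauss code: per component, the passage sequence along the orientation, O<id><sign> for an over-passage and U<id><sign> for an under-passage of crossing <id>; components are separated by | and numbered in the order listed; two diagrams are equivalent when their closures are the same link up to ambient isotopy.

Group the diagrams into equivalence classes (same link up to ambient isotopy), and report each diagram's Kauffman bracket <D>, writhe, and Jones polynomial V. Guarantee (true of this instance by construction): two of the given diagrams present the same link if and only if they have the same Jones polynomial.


classes: {D1} | {D2} | {D3}
V(D1) = 1  [12 crossings, <D> = A^12, w = +4]
V(D2) = q^-8 - 2q^-7 + q^-6 - 2q^-5 + 2q^-4 + q^-2  (w -6, c 12, <D> = A^-10 + 2A^-2 - 2A^2 + A^6 - 2A^10 + A^14)
V(D3) = q + q^3 - q^4  [14 crossings, <D> = -A^-10 + A^-6 + A^2, w = +2]
note: 3 values of V(q) split the 3 diagrams


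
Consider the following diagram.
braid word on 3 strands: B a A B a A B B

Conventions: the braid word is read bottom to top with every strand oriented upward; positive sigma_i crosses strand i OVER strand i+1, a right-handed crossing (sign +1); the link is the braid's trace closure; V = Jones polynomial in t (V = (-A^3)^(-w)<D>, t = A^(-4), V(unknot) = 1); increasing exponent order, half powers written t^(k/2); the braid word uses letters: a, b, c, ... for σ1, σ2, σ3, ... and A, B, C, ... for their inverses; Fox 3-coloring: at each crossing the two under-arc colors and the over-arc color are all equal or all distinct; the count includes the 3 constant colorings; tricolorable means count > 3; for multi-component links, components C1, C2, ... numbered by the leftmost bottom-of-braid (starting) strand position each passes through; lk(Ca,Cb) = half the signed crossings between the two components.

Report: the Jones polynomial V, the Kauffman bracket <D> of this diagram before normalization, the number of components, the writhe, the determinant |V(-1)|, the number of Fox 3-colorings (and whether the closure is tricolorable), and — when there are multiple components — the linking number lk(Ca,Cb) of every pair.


V = t^-6 + t^-3 + t^-2 + t^-1
<D> = A^-8 + A^-4 + 1 + A^12 (w = -4)
3 components over 8 crossings, w = -4
lk(C1,C2): 0
lk(C1,C3) = 0
linking number lk(C2,C3) = -2
9 Fox colorings among 3^9, |V(-1)| = 0: tricolorable
why: free reduction leaves σ2⁻¹ σ2⁻¹ σ2⁻¹ σ2⁻¹ of the original 8 letters


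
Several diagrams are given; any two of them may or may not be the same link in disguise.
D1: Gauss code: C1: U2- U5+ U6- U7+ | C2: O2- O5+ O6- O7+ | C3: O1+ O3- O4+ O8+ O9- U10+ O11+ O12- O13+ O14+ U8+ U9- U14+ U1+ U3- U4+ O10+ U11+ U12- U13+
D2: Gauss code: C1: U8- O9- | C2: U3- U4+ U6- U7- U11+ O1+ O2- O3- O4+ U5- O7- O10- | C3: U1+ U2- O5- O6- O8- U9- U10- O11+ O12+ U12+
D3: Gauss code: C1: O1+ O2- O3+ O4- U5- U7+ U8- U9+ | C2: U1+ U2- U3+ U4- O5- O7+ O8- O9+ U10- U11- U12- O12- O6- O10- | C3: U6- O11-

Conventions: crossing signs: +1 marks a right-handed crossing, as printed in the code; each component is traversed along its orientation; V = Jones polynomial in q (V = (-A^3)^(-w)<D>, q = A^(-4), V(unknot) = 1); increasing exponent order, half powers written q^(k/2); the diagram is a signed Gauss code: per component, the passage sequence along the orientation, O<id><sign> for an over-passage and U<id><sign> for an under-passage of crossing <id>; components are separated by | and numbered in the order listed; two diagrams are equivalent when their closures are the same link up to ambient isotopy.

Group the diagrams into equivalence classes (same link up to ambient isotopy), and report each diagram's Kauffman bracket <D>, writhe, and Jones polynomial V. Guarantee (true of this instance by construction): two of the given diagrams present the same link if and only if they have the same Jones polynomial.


grouping into links: {D1} | {D2} | {D3}
V(D1) = 1 + 2q + 2q^2 + q^3 - q^4 - q^5  (w +4, c 14, <D> = -A^-8 - A^-4 + 1 + 2A^4 + 2A^8 + A^12)
D2 (bracket A^-8 + 2 + A^8; 12 crossings at w = -4): V = q^-5 + 2q^-3 + q^-1
V(D3) = q^-3 + q^-2 + q^-1 + 1  [12 crossings, <D> = A^-12 + A^-8 + A^-4 + 1, w = -4]
why: 3 classes among 3 diagrams; unequal V(q) rules out equality


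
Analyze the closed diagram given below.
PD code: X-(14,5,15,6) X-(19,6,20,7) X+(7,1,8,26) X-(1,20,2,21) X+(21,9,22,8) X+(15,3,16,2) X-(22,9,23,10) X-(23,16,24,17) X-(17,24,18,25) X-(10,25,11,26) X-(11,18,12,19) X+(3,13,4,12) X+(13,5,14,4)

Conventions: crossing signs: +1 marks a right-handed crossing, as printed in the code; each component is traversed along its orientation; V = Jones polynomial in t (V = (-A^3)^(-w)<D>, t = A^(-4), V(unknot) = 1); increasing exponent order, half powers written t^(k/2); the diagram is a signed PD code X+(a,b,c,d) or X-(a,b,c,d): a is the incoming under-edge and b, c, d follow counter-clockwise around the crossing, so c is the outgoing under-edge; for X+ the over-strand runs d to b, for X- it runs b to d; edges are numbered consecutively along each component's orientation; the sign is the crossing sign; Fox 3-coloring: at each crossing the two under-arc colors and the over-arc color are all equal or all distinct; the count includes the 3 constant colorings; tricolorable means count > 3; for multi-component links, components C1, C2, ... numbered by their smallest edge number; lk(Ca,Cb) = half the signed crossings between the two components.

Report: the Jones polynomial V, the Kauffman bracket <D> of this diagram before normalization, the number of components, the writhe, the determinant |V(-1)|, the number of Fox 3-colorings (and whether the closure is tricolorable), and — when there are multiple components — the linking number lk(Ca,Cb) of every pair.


V(t) = -t^-6 + 2t^-5 - 3t^-4 + 4t^-3 - 3t^-2 + 3t^-1 - 2 + t
bracket: -A^-13 + 2A^-9 - 3A^-5 + 3A^-1 - 4A^3 + 3A^7 - 2A^11 + A^15, w = -3
1 component, writhe -3, over 13 crossings
det 19, colorings 3 of 3^13 — not tricolorable
observation: |V(-1)| = 19: so not tricolorable, since 3 does not divide 19


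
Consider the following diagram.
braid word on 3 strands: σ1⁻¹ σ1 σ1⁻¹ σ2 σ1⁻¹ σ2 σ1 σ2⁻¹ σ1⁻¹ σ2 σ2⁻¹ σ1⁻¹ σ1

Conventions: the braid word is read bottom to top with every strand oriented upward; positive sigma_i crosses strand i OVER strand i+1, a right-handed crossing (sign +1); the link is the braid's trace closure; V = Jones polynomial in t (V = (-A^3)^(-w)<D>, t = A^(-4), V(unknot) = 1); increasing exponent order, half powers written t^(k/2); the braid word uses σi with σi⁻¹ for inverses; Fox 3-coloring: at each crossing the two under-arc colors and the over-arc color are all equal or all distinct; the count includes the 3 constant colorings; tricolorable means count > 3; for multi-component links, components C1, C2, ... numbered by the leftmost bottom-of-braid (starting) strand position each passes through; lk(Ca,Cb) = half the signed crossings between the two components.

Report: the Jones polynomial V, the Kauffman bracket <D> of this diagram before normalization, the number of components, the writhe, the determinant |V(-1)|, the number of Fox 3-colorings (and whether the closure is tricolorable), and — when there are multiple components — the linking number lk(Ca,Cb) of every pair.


V = t^(-7/2) - 2t^(-5/2) + t^(-3/2) - 2t^(-1/2) + t^(1/2) - t^(3/2)
<D> = A^-9 - A^-5 + 2A^-1 - A^3 + 2A^7 - A^11 (w = -1)
2 components over 13 crossings, w = -1
lk(C1,C2): 0
3 Fox colorings among 3^13, |V(-1)| = 8: not tricolorable
why: all 2 components of this link are unlinked algebraically


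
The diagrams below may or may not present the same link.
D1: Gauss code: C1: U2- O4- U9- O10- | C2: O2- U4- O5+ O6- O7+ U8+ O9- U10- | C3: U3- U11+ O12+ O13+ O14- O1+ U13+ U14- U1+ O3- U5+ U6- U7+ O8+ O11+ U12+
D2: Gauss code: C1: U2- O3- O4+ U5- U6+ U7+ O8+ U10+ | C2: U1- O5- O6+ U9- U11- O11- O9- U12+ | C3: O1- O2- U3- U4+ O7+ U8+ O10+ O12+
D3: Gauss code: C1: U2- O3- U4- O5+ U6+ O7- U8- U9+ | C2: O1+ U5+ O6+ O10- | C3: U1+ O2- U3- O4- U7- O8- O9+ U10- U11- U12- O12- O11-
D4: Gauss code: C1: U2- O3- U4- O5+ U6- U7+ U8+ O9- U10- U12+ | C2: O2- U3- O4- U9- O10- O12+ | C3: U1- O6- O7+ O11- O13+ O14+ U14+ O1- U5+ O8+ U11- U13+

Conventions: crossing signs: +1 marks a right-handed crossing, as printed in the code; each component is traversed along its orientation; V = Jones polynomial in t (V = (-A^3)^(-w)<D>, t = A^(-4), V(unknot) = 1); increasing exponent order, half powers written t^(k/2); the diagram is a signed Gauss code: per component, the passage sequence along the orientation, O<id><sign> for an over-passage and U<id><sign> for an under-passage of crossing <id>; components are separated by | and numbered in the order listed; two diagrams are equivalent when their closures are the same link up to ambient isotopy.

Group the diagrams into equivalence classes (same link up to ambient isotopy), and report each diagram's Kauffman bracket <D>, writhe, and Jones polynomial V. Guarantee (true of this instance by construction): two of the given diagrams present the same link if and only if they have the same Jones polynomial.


equivalence classes: {D1, D3, D4} | {D2}
D1 (bracket A^-4 + 2A^4 - A^8 + 2A^12 - A^16 + A^20; 14 crossings at w = 0): V = t^-5 - t^-4 + 2t^-3 - t^-2 + 2t^-1 + t
D2 (bracket A^-12 + A^-8 + A^-4 + 1; 12 crossings at w = 0): V = 1 + t + t^2 + t^3
D3 (bracket A^-16 + 2A^-8 - A^-4 + 2 - A^4 + A^8; 12 crossings at w = -4): V = t^-5 - t^-4 + 2t^-3 - t^-2 + 2t^-1 + t
D4 (bracket A^-10 + 2A^-2 - A^2 + 2A^6 - A^10 + A^14; 14 crossings at w = -2): V = t^-5 - t^-4 + 2t^-3 - t^-2 + 2t^-1 + t
observation: comparing 4 Jones polynomials yields 2 groups


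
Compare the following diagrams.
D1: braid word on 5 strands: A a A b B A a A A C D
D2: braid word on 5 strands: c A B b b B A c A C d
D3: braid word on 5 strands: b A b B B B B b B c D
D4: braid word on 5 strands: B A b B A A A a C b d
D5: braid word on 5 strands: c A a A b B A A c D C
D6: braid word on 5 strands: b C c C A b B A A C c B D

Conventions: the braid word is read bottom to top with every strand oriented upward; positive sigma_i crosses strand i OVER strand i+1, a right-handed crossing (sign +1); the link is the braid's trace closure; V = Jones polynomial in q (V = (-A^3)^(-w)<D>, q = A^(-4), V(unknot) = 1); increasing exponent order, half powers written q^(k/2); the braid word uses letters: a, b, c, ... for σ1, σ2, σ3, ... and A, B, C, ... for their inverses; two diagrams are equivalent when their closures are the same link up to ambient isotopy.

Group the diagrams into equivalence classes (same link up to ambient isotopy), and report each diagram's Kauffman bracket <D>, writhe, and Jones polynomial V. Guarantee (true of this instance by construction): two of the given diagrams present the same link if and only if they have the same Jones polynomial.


grouping into links: {D1, D2, D4, D5, D6} | {D3}
V(D1) = q^(-9/2) - q^(-5/2) - q^(-3/2) - q^(-1/2)  (w -5, c 11, <D> = A^-13 + A^-9 + A^-5 - A^3)
V(D2) = q^(-9/2) - q^(-5/2) - q^(-3/2) - q^(-1/2)  (w -1, c 11, <D> = A^-1 + A^3 + A^7 - A^15)
V(D3) = -q^(-5/2) - q^(-1/2)  [11 crossings, <D> = A^-7 + A, w = -3]
V(D4) = q^(-9/2) - q^(-5/2) - q^(-3/2) - q^(-1/2)  (w -3, c 11, <D> = A^-7 + A^-3 + A - A^9)
V(D5) = q^(-9/2) - q^(-5/2) - q^(-3/2) - q^(-1/2)  (w -3, c 11, <D> = A^-7 + A^-3 + A - A^9)
V(D6) = q^(-9/2) - q^(-5/2) - q^(-3/2) - q^(-1/2)  (w -5, c 13, <D> = A^-13 + A^-9 + A^-5 - A^3)
key observation: comparing 6 Jones polynomials yields 2 groups


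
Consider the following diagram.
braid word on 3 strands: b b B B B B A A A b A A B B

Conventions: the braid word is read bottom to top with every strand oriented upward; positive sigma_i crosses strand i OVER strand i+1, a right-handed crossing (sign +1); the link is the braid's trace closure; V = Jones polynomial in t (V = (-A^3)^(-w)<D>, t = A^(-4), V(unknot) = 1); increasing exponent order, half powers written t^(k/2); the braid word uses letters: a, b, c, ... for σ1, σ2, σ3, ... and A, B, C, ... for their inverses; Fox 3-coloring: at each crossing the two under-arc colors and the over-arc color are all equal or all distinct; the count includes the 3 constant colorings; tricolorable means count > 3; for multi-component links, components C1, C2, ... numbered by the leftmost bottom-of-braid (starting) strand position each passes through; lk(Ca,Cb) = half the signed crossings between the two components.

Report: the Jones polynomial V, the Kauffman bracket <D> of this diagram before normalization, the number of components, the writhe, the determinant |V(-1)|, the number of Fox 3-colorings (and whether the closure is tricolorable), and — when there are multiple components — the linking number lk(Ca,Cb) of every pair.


Jones polynomial: V(t) = -t^-12 + 3t^-11 - 5t^-10 + 6t^-9 - 7t^-8 + 6t^-7 - 5t^-6 + 4t^-5 - t^-4 + t^-3
<D> = A^-12 - A^-8 + 4A^-4 - 5 + 6A^4 - 7A^8 + 6A^12 - 5A^16 + 3A^20 - A^24; writhe -8
components 1, writhe -8 (14 crossings)
3-colorings: 9 of 3^14, det 39 — tricolorable
note: the word shrinks to σ2⁻¹ σ2⁻¹ σ1⁻¹ σ1⁻¹ σ1⁻¹ σ2 σ1⁻¹ σ1⁻¹ σ2⁻¹ σ2⁻¹ after cancelling


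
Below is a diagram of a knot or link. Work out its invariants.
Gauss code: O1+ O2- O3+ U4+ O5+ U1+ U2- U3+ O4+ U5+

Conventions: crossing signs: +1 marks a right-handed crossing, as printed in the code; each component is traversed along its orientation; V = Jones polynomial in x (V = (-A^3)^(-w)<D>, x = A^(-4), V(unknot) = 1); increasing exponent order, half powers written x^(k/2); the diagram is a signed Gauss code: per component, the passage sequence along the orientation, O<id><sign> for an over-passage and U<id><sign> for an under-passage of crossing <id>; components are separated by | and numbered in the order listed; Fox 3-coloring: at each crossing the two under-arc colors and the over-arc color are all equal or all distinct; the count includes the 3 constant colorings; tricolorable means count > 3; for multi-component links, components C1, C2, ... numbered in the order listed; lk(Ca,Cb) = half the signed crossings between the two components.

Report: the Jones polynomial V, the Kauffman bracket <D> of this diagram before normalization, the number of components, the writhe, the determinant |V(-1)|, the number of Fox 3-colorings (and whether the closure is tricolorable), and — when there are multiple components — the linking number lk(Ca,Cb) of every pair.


V = x + x^3 - x^4
<D> = A^-7 - A^-3 - A^5 (w = +3)
1 component over 5 crossings, w = +3
9 Fox colorings among 3^5, |V(-1)| = 3: tricolorable
why: w = +3 (over 5 crossings) is diagram-only; (-A^3)^(-3) removes it from V


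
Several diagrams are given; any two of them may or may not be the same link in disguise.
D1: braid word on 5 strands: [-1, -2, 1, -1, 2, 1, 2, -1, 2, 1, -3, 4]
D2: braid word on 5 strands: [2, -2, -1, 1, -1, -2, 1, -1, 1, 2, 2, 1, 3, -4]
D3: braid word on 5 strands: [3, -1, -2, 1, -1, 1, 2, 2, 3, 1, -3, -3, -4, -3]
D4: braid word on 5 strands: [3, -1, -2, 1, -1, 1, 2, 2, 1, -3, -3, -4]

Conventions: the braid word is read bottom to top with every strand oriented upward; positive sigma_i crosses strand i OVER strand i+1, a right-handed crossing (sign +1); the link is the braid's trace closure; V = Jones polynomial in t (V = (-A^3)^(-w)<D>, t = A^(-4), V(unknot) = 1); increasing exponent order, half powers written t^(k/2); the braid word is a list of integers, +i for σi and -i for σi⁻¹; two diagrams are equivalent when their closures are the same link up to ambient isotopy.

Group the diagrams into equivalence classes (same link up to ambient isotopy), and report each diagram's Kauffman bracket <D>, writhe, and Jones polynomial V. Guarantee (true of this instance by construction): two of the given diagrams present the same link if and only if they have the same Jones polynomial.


equivalence classes: {D1, D2, D3, D4}
D1 (bracket A^6; 12 crossings at w = +2): V = 1
V(D2) = 1  [14 crossings, <D> = A^6, w = +2]
V(D3) = 1  [14 crossings, <D> = 1, w = 0]
V(D4) = 1  [12 crossings, <D> = 1, w = 0]
key observation: one V(t) for all 4 diagrams — one class (guaranteed)


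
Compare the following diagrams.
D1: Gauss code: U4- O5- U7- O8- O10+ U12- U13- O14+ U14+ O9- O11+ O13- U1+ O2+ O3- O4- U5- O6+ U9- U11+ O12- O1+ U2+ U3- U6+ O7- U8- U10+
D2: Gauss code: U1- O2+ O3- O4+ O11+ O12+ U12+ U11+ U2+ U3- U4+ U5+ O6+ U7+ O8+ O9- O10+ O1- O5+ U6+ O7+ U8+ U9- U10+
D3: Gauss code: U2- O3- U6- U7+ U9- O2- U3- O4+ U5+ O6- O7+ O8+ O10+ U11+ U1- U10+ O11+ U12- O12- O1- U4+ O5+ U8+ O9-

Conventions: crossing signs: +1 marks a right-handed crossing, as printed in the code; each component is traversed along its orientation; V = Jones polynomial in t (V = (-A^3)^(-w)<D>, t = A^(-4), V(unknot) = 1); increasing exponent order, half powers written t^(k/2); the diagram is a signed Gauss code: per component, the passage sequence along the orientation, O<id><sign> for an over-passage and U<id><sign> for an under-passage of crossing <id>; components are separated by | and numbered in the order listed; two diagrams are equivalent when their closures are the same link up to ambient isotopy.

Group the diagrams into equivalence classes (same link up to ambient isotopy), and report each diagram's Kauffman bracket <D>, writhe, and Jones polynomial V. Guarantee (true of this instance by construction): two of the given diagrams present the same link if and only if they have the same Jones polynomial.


grouping into links: {D1} | {D2} | {D3}
V(D1) = -t^-4 + t^-3 + t^-1  (w -2, c 14, <D> = A^-2 + A^6 - A^10)
D2 (bracket -A^2 + A^6 + A^14; 12 crossings at w = +6): V = t + t^3 - t^4
V(D3) = -t^-3 + t^-2 - t^-1 + 3 - t + t^2 - t^3  [12 crossings, <D> = -A^-12 + A^-8 - A^-4 + 3 - A^4 + A^8 - A^12, w = 0]
why: 3 values of V(t) split the 3 diagrams


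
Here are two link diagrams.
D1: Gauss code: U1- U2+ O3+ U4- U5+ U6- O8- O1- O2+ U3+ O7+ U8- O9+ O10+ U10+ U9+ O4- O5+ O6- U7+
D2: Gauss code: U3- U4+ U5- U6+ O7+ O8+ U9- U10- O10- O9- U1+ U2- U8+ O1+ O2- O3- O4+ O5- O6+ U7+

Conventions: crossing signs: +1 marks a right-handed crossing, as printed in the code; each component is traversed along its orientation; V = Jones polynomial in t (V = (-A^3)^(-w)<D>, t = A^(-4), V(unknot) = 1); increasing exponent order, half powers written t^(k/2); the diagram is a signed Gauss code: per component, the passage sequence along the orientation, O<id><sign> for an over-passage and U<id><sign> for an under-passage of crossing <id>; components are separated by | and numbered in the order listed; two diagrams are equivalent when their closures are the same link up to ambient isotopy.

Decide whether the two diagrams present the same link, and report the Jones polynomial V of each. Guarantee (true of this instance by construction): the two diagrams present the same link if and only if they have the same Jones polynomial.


same link: no
V(D1) = t^-2 - t^-1 + 1 - t + t^2  [10 crossings, <D> = A^-2 - A^2 + A^6 - A^10 + A^14, w = +2]
V(D2) = 1  (w 0, c 10, <D> = 1)
note: 2 classes among 2 diagrams; unequal V(t) rules out equality


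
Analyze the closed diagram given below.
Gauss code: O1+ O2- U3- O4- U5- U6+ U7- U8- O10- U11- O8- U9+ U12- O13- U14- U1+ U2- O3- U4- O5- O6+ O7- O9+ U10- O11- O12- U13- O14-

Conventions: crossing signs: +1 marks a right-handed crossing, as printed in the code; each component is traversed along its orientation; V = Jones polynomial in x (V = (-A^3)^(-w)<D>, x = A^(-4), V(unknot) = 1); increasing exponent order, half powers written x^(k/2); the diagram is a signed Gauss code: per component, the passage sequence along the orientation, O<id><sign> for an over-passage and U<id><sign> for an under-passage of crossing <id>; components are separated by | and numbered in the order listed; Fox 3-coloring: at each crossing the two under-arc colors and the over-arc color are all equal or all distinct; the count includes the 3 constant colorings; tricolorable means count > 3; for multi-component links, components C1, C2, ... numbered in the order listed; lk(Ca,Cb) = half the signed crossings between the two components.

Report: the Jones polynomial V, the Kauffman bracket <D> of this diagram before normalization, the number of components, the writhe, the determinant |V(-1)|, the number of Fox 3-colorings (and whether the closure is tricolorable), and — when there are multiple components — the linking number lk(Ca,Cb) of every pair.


Jones polynomial: V(x) = -x^-12 + 2x^-11 - 3x^-10 + 4x^-9 - 5x^-8 + 4x^-7 - 3x^-6 + 3x^-5 - x^-4 + x^-3
<D> = A^-12 - A^-8 + 3A^-4 - 3 + 4A^4 - 5A^8 + 4A^12 - 3A^16 + 2A^20 - A^24; writhe -8
components 1, writhe -8 (14 crossings)
3-colorings: 9 of 3^14, det 27 — tricolorable
note: det 27 = |V(-1)|; divisible by 3, so tricolorable
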